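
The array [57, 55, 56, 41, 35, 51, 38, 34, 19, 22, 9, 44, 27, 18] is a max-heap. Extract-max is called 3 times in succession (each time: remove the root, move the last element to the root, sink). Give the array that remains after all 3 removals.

[51, 41, 44, 34, 35, 18, 38, 27, 19, 22, 9]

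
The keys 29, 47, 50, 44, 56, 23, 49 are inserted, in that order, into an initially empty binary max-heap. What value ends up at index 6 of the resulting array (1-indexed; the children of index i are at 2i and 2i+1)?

Insert 29:
  append 29 at index 1 → [29] (no swap needed)
Insert 47:
  append 47 at index 2 → [29, 47]
  47 > parent 29 at index 1, swap → [47, 29]
Insert 50:
  append 50 at index 3 → [47, 29, 50]
  50 > parent 47 at index 1, swap → [50, 29, 47]
Insert 44:
  append 44 at index 4 → [50, 29, 47, 44]
  44 > parent 29 at index 2, swap → [50, 44, 47, 29]
Insert 56:
  append 56 at index 5 → [50, 44, 47, 29, 56]
  56 > parent 44 at index 2, swap → [50, 56, 47, 29, 44]
  56 > parent 50 at index 1, swap → [56, 50, 47, 29, 44]
Insert 23:
  append 23 at index 6 → [56, 50, 47, 29, 44, 23] (no swap needed)
Insert 49:
  append 49 at index 7 → [56, 50, 47, 29, 44, 23, 49]
  49 > parent 47 at index 3, swap → [56, 50, 49, 29, 44, 23, 47]
resulting array: [56, 50, 49, 29, 44, 23, 47]

23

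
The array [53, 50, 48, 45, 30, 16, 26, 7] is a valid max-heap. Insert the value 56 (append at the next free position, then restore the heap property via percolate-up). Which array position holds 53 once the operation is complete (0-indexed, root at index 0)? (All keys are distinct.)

1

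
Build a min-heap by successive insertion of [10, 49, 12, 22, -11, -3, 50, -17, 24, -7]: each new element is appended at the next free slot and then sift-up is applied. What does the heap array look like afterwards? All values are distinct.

[-17, -11, -3, 10, -7, 12, 50, 49, 24, 22]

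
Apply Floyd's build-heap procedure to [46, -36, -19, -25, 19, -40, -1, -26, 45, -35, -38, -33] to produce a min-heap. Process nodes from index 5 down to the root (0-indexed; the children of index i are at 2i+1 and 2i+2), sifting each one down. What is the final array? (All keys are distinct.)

[-40, -38, -33, -26, -36, -19, -1, -25, 45, -35, 19, 46]

sift down from index 5: already satisfies heap property
sift down from index 4:
  19 vs smaller child -38 at index 10, swap → [46, -36, -19, -25, -38, -40, -1, -26, 45, -35, 19, -33]
sift down from index 3:
  -25 vs smaller child -26 at index 7, swap → [46, -36, -19, -26, -38, -40, -1, -25, 45, -35, 19, -33]
sift down from index 2:
  -19 vs smaller child -40 at index 5, swap → [46, -36, -40, -26, -38, -19, -1, -25, 45, -35, 19, -33]
  -19 vs only child -33 at index 11, swap → [46, -36, -40, -26, -38, -33, -1, -25, 45, -35, 19, -19]
sift down from index 1:
  -36 vs smaller child -38 at index 4, swap → [46, -38, -40, -26, -36, -33, -1, -25, 45, -35, 19, -19]
sift down from index 0:
  46 vs smaller child -40 at index 2, swap → [-40, -38, 46, -26, -36, -33, -1, -25, 45, -35, 19, -19]
  46 vs smaller child -33 at index 5, swap → [-40, -38, -33, -26, -36, 46, -1, -25, 45, -35, 19, -19]
  46 vs only child -19 at index 11, swap → [-40, -38, -33, -26, -36, -19, -1, -25, 45, -35, 19, 46]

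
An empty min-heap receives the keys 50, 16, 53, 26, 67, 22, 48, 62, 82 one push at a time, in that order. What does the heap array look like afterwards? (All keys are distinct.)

[16, 26, 22, 50, 67, 53, 48, 62, 82]

Insert 50:
  append 50 at index 0 → [50] (no swap needed)
Insert 16:
  append 16 at index 1 → [50, 16]
  16 < parent 50 at index 0, swap → [16, 50]
Insert 53:
  append 53 at index 2 → [16, 50, 53] (no swap needed)
Insert 26:
  append 26 at index 3 → [16, 50, 53, 26]
  26 < parent 50 at index 1, swap → [16, 26, 53, 50]
Insert 67:
  append 67 at index 4 → [16, 26, 53, 50, 67] (no swap needed)
Insert 22:
  append 22 at index 5 → [16, 26, 53, 50, 67, 22]
  22 < parent 53 at index 2, swap → [16, 26, 22, 50, 67, 53]
Insert 48:
  append 48 at index 6 → [16, 26, 22, 50, 67, 53, 48] (no swap needed)
Insert 62:
  append 62 at index 7 → [16, 26, 22, 50, 67, 53, 48, 62] (no swap needed)
Insert 82:
  append 82 at index 8 → [16, 26, 22, 50, 67, 53, 48, 62, 82] (no swap needed)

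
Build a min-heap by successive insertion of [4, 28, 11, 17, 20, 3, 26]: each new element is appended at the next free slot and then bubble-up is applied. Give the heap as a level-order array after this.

Insert 4:
  append 4 at index 0 → [4] (no swap needed)
Insert 28:
  append 28 at index 1 → [4, 28] (no swap needed)
Insert 11:
  append 11 at index 2 → [4, 28, 11] (no swap needed)
Insert 17:
  append 17 at index 3 → [4, 28, 11, 17]
  17 < parent 28 at index 1, swap → [4, 17, 11, 28]
Insert 20:
  append 20 at index 4 → [4, 17, 11, 28, 20] (no swap needed)
Insert 3:
  append 3 at index 5 → [4, 17, 11, 28, 20, 3]
  3 < parent 11 at index 2, swap → [4, 17, 3, 28, 20, 11]
  3 < parent 4 at index 0, swap → [3, 17, 4, 28, 20, 11]
Insert 26:
  append 26 at index 6 → [3, 17, 4, 28, 20, 11, 26] (no swap needed)

[3, 17, 4, 28, 20, 11, 26]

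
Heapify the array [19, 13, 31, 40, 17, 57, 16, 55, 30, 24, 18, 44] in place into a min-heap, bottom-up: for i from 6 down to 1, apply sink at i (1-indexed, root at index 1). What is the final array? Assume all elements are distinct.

[13, 17, 16, 30, 18, 44, 31, 55, 40, 24, 19, 57]

sift down from index 6:
  57 vs only child 44 at index 12, swap → [19, 13, 31, 40, 17, 44, 16, 55, 30, 24, 18, 57]
sift down from index 5: already satisfies heap property
sift down from index 4:
  40 vs smaller child 30 at index 9, swap → [19, 13, 31, 30, 17, 44, 16, 55, 40, 24, 18, 57]
sift down from index 3:
  31 vs smaller child 16 at index 7, swap → [19, 13, 16, 30, 17, 44, 31, 55, 40, 24, 18, 57]
sift down from index 2: already satisfies heap property
sift down from index 1:
  19 vs smaller child 13 at index 2, swap → [13, 19, 16, 30, 17, 44, 31, 55, 40, 24, 18, 57]
  19 vs smaller child 17 at index 5, swap → [13, 17, 16, 30, 19, 44, 31, 55, 40, 24, 18, 57]
  19 vs smaller child 18 at index 11, swap → [13, 17, 16, 30, 18, 44, 31, 55, 40, 24, 19, 57]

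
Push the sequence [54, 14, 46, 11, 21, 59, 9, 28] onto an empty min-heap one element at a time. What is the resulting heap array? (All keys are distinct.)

Insert 54:
  append 54 at index 0 → [54] (no swap needed)
Insert 14:
  append 14 at index 1 → [54, 14]
  14 < parent 54 at index 0, swap → [14, 54]
Insert 46:
  append 46 at index 2 → [14, 54, 46] (no swap needed)
Insert 11:
  append 11 at index 3 → [14, 54, 46, 11]
  11 < parent 54 at index 1, swap → [14, 11, 46, 54]
  11 < parent 14 at index 0, swap → [11, 14, 46, 54]
Insert 21:
  append 21 at index 4 → [11, 14, 46, 54, 21] (no swap needed)
Insert 59:
  append 59 at index 5 → [11, 14, 46, 54, 21, 59] (no swap needed)
Insert 9:
  append 9 at index 6 → [11, 14, 46, 54, 21, 59, 9]
  9 < parent 46 at index 2, swap → [11, 14, 9, 54, 21, 59, 46]
  9 < parent 11 at index 0, swap → [9, 14, 11, 54, 21, 59, 46]
Insert 28:
  append 28 at index 7 → [9, 14, 11, 54, 21, 59, 46, 28]
  28 < parent 54 at index 3, swap → [9, 14, 11, 28, 21, 59, 46, 54]

[9, 14, 11, 28, 21, 59, 46, 54]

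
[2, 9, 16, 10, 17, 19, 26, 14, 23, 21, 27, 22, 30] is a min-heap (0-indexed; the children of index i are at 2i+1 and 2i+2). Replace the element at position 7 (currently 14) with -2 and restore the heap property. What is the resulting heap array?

[-2, 2, 16, 9, 17, 19, 26, 10, 23, 21, 27, 22, 30]

set index 7 from 14 to -2 → [2, 9, 16, 10, 17, 19, 26, -2, 23, 21, 27, 22, 30]
-2 < parent 10 at index 3, swap → [2, 9, 16, -2, 17, 19, 26, 10, 23, 21, 27, 22, 30]
-2 < parent 9 at index 1, swap → [2, -2, 16, 9, 17, 19, 26, 10, 23, 21, 27, 22, 30]
-2 < parent 2 at index 0, swap → [-2, 2, 16, 9, 17, 19, 26, 10, 23, 21, 27, 22, 30]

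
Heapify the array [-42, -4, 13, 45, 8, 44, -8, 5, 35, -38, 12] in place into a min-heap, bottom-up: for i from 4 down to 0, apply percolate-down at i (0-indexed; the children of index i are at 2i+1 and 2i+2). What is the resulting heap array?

sift down from index 4:
  8 vs smaller child -38 at index 9, swap → [-42, -4, 13, 45, -38, 44, -8, 5, 35, 8, 12]
sift down from index 3:
  45 vs smaller child 5 at index 7, swap → [-42, -4, 13, 5, -38, 44, -8, 45, 35, 8, 12]
sift down from index 2:
  13 vs smaller child -8 at index 6, swap → [-42, -4, -8, 5, -38, 44, 13, 45, 35, 8, 12]
sift down from index 1:
  -4 vs smaller child -38 at index 4, swap → [-42, -38, -8, 5, -4, 44, 13, 45, 35, 8, 12]
sift down from index 0: already satisfies heap property

[-42, -38, -8, 5, -4, 44, 13, 45, 35, 8, 12]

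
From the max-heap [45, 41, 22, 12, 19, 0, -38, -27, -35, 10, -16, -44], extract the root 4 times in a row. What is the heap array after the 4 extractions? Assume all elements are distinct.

extract-max #1 returns 45:
  remove root 45; move last element -44 to root → [-44, 41, 22, 12, 19, 0, -38, -27, -35, 10, -16]
  -44 vs larger child 41 at index 1, swap → [41, -44, 22, 12, 19, 0, -38, -27, -35, 10, -16]
  -44 vs larger child 19 at index 4, swap → [41, 19, 22, 12, -44, 0, -38, -27, -35, 10, -16]
  -44 vs larger child 10 at index 9, swap → [41, 19, 22, 12, 10, 0, -38, -27, -35, -44, -16]
extract-max #2 returns 41:
  remove root 41; move last element -16 to root → [-16, 19, 22, 12, 10, 0, -38, -27, -35, -44]
  -16 vs larger child 22 at index 2, swap → [22, 19, -16, 12, 10, 0, -38, -27, -35, -44]
  -16 vs larger child 0 at index 5, swap → [22, 19, 0, 12, 10, -16, -38, -27, -35, -44]
extract-max #3 returns 22:
  remove root 22; move last element -44 to root → [-44, 19, 0, 12, 10, -16, -38, -27, -35]
  -44 vs larger child 19 at index 1, swap → [19, -44, 0, 12, 10, -16, -38, -27, -35]
  -44 vs larger child 12 at index 3, swap → [19, 12, 0, -44, 10, -16, -38, -27, -35]
  -44 vs larger child -27 at index 7, swap → [19, 12, 0, -27, 10, -16, -38, -44, -35]
extract-max #4 returns 19:
  remove root 19; move last element -35 to root → [-35, 12, 0, -27, 10, -16, -38, -44]
  -35 vs larger child 12 at index 1, swap → [12, -35, 0, -27, 10, -16, -38, -44]
  -35 vs larger child 10 at index 4, swap → [12, 10, 0, -27, -35, -16, -38, -44]

[12, 10, 0, -27, -35, -16, -38, -44]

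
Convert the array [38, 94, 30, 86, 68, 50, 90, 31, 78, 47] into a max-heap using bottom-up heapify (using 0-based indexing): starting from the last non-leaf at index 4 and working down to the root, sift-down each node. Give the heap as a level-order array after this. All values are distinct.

[94, 86, 90, 78, 68, 50, 30, 31, 38, 47]

sift down from index 4: already satisfies heap property
sift down from index 3: already satisfies heap property
sift down from index 2:
  30 vs larger child 90 at index 6, swap → [38, 94, 90, 86, 68, 50, 30, 31, 78, 47]
sift down from index 1: already satisfies heap property
sift down from index 0:
  38 vs larger child 94 at index 1, swap → [94, 38, 90, 86, 68, 50, 30, 31, 78, 47]
  38 vs larger child 86 at index 3, swap → [94, 86, 90, 38, 68, 50, 30, 31, 78, 47]
  38 vs larger child 78 at index 8, swap → [94, 86, 90, 78, 68, 50, 30, 31, 38, 47]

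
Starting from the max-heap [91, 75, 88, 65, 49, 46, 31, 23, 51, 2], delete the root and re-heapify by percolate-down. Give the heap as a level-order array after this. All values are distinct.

remove root 91; move last element 2 to root → [2, 75, 88, 65, 49, 46, 31, 23, 51]
2 vs larger child 88 at index 2, swap → [88, 75, 2, 65, 49, 46, 31, 23, 51]
2 vs larger child 46 at index 5, swap → [88, 75, 46, 65, 49, 2, 31, 23, 51]

[88, 75, 46, 65, 49, 2, 31, 23, 51]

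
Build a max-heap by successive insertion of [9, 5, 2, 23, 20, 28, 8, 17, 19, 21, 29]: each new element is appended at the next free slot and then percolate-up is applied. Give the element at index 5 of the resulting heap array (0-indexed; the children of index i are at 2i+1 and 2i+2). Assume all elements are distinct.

2

Insert 9:
  append 9 at index 0 → [9] (no swap needed)
Insert 5:
  append 5 at index 1 → [9, 5] (no swap needed)
Insert 2:
  append 2 at index 2 → [9, 5, 2] (no swap needed)
Insert 23:
  append 23 at index 3 → [9, 5, 2, 23]
  23 > parent 5 at index 1, swap → [9, 23, 2, 5]
  23 > parent 9 at index 0, swap → [23, 9, 2, 5]
Insert 20:
  append 20 at index 4 → [23, 9, 2, 5, 20]
  20 > parent 9 at index 1, swap → [23, 20, 2, 5, 9]
Insert 28:
  append 28 at index 5 → [23, 20, 2, 5, 9, 28]
  28 > parent 2 at index 2, swap → [23, 20, 28, 5, 9, 2]
  28 > parent 23 at index 0, swap → [28, 20, 23, 5, 9, 2]
Insert 8:
  append 8 at index 6 → [28, 20, 23, 5, 9, 2, 8] (no swap needed)
Insert 17:
  append 17 at index 7 → [28, 20, 23, 5, 9, 2, 8, 17]
  17 > parent 5 at index 3, swap → [28, 20, 23, 17, 9, 2, 8, 5]
Insert 19:
  append 19 at index 8 → [28, 20, 23, 17, 9, 2, 8, 5, 19]
  19 > parent 17 at index 3, swap → [28, 20, 23, 19, 9, 2, 8, 5, 17]
Insert 21:
  append 21 at index 9 → [28, 20, 23, 19, 9, 2, 8, 5, 17, 21]
  21 > parent 9 at index 4, swap → [28, 20, 23, 19, 21, 2, 8, 5, 17, 9]
  21 > parent 20 at index 1, swap → [28, 21, 23, 19, 20, 2, 8, 5, 17, 9]
Insert 29:
  append 29 at index 10 → [28, 21, 23, 19, 20, 2, 8, 5, 17, 9, 29]
  29 > parent 20 at index 4, swap → [28, 21, 23, 19, 29, 2, 8, 5, 17, 9, 20]
  29 > parent 21 at index 1, swap → [28, 29, 23, 19, 21, 2, 8, 5, 17, 9, 20]
  29 > parent 28 at index 0, swap → [29, 28, 23, 19, 21, 2, 8, 5, 17, 9, 20]
resulting array: [29, 28, 23, 19, 21, 2, 8, 5, 17, 9, 20]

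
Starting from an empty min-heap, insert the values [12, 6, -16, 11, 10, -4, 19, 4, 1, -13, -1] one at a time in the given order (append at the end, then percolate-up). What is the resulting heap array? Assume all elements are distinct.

Insert 12:
  append 12 at index 0 → [12] (no swap needed)
Insert 6:
  append 6 at index 1 → [12, 6]
  6 < parent 12 at index 0, swap → [6, 12]
Insert -16:
  append -16 at index 2 → [6, 12, -16]
  -16 < parent 6 at index 0, swap → [-16, 12, 6]
Insert 11:
  append 11 at index 3 → [-16, 12, 6, 11]
  11 < parent 12 at index 1, swap → [-16, 11, 6, 12]
Insert 10:
  append 10 at index 4 → [-16, 11, 6, 12, 10]
  10 < parent 11 at index 1, swap → [-16, 10, 6, 12, 11]
Insert -4:
  append -4 at index 5 → [-16, 10, 6, 12, 11, -4]
  -4 < parent 6 at index 2, swap → [-16, 10, -4, 12, 11, 6]
Insert 19:
  append 19 at index 6 → [-16, 10, -4, 12, 11, 6, 19] (no swap needed)
Insert 4:
  append 4 at index 7 → [-16, 10, -4, 12, 11, 6, 19, 4]
  4 < parent 12 at index 3, swap → [-16, 10, -4, 4, 11, 6, 19, 12]
  4 < parent 10 at index 1, swap → [-16, 4, -4, 10, 11, 6, 19, 12]
Insert 1:
  append 1 at index 8 → [-16, 4, -4, 10, 11, 6, 19, 12, 1]
  1 < parent 10 at index 3, swap → [-16, 4, -4, 1, 11, 6, 19, 12, 10]
  1 < parent 4 at index 1, swap → [-16, 1, -4, 4, 11, 6, 19, 12, 10]
Insert -13:
  append -13 at index 9 → [-16, 1, -4, 4, 11, 6, 19, 12, 10, -13]
  -13 < parent 11 at index 4, swap → [-16, 1, -4, 4, -13, 6, 19, 12, 10, 11]
  -13 < parent 1 at index 1, swap → [-16, -13, -4, 4, 1, 6, 19, 12, 10, 11]
Insert -1:
  append -1 at index 10 → [-16, -13, -4, 4, 1, 6, 19, 12, 10, 11, -1]
  -1 < parent 1 at index 4, swap → [-16, -13, -4, 4, -1, 6, 19, 12, 10, 11, 1]

[-16, -13, -4, 4, -1, 6, 19, 12, 10, 11, 1]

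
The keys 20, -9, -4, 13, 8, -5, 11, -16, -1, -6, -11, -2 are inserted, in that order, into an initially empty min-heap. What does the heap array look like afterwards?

Insert 20:
  append 20 at index 0 → [20] (no swap needed)
Insert -9:
  append -9 at index 1 → [20, -9]
  -9 < parent 20 at index 0, swap → [-9, 20]
Insert -4:
  append -4 at index 2 → [-9, 20, -4] (no swap needed)
Insert 13:
  append 13 at index 3 → [-9, 20, -4, 13]
  13 < parent 20 at index 1, swap → [-9, 13, -4, 20]
Insert 8:
  append 8 at index 4 → [-9, 13, -4, 20, 8]
  8 < parent 13 at index 1, swap → [-9, 8, -4, 20, 13]
Insert -5:
  append -5 at index 5 → [-9, 8, -4, 20, 13, -5]
  -5 < parent -4 at index 2, swap → [-9, 8, -5, 20, 13, -4]
Insert 11:
  append 11 at index 6 → [-9, 8, -5, 20, 13, -4, 11] (no swap needed)
Insert -16:
  append -16 at index 7 → [-9, 8, -5, 20, 13, -4, 11, -16]
  -16 < parent 20 at index 3, swap → [-9, 8, -5, -16, 13, -4, 11, 20]
  -16 < parent 8 at index 1, swap → [-9, -16, -5, 8, 13, -4, 11, 20]
  -16 < parent -9 at index 0, swap → [-16, -9, -5, 8, 13, -4, 11, 20]
Insert -1:
  append -1 at index 8 → [-16, -9, -5, 8, 13, -4, 11, 20, -1]
  -1 < parent 8 at index 3, swap → [-16, -9, -5, -1, 13, -4, 11, 20, 8]
Insert -6:
  append -6 at index 9 → [-16, -9, -5, -1, 13, -4, 11, 20, 8, -6]
  -6 < parent 13 at index 4, swap → [-16, -9, -5, -1, -6, -4, 11, 20, 8, 13]
Insert -11:
  append -11 at index 10 → [-16, -9, -5, -1, -6, -4, 11, 20, 8, 13, -11]
  -11 < parent -6 at index 4, swap → [-16, -9, -5, -1, -11, -4, 11, 20, 8, 13, -6]
  -11 < parent -9 at index 1, swap → [-16, -11, -5, -1, -9, -4, 11, 20, 8, 13, -6]
Insert -2:
  append -2 at index 11 → [-16, -11, -5, -1, -9, -4, 11, 20, 8, 13, -6, -2] (no swap needed)

[-16, -11, -5, -1, -9, -4, 11, 20, 8, 13, -6, -2]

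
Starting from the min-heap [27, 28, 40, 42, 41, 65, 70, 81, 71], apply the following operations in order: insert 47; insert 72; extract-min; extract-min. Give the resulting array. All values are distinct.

[40, 41, 65, 42, 47, 72, 70, 81, 71]

insert 47:
  append 47 at index 9 → [27, 28, 40, 42, 41, 65, 70, 81, 71, 47] (no swap needed)
insert 72:
  append 72 at index 10 → [27, 28, 40, 42, 41, 65, 70, 81, 71, 47, 72] (no swap needed)
extract-min → returns 27:
  remove root 27; move last element 72 to root → [72, 28, 40, 42, 41, 65, 70, 81, 71, 47]
  72 vs smaller child 28 at index 1, swap → [28, 72, 40, 42, 41, 65, 70, 81, 71, 47]
  72 vs smaller child 41 at index 4, swap → [28, 41, 40, 42, 72, 65, 70, 81, 71, 47]
  72 vs only child 47 at index 9, swap → [28, 41, 40, 42, 47, 65, 70, 81, 71, 72]
extract-min → returns 28:
  remove root 28; move last element 72 to root → [72, 41, 40, 42, 47, 65, 70, 81, 71]
  72 vs smaller child 40 at index 2, swap → [40, 41, 72, 42, 47, 65, 70, 81, 71]
  72 vs smaller child 65 at index 5, swap → [40, 41, 65, 42, 47, 72, 70, 81, 71]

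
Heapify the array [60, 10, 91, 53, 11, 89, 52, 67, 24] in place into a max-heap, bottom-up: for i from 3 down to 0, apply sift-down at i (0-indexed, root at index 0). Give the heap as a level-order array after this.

[91, 67, 89, 53, 11, 60, 52, 10, 24]

sift down from index 3:
  53 vs larger child 67 at index 7, swap → [60, 10, 91, 67, 11, 89, 52, 53, 24]
sift down from index 2: already satisfies heap property
sift down from index 1:
  10 vs larger child 67 at index 3, swap → [60, 67, 91, 10, 11, 89, 52, 53, 24]
  10 vs larger child 53 at index 7, swap → [60, 67, 91, 53, 11, 89, 52, 10, 24]
sift down from index 0:
  60 vs larger child 91 at index 2, swap → [91, 67, 60, 53, 11, 89, 52, 10, 24]
  60 vs larger child 89 at index 5, swap → [91, 67, 89, 53, 11, 60, 52, 10, 24]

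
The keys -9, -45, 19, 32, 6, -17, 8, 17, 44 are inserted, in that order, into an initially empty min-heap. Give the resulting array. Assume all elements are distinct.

Insert -9:
  append -9 at index 0 → [-9] (no swap needed)
Insert -45:
  append -45 at index 1 → [-9, -45]
  -45 < parent -9 at index 0, swap → [-45, -9]
Insert 19:
  append 19 at index 2 → [-45, -9, 19] (no swap needed)
Insert 32:
  append 32 at index 3 → [-45, -9, 19, 32] (no swap needed)
Insert 6:
  append 6 at index 4 → [-45, -9, 19, 32, 6] (no swap needed)
Insert -17:
  append -17 at index 5 → [-45, -9, 19, 32, 6, -17]
  -17 < parent 19 at index 2, swap → [-45, -9, -17, 32, 6, 19]
Insert 8:
  append 8 at index 6 → [-45, -9, -17, 32, 6, 19, 8] (no swap needed)
Insert 17:
  append 17 at index 7 → [-45, -9, -17, 32, 6, 19, 8, 17]
  17 < parent 32 at index 3, swap → [-45, -9, -17, 17, 6, 19, 8, 32]
Insert 44:
  append 44 at index 8 → [-45, -9, -17, 17, 6, 19, 8, 32, 44] (no swap needed)

[-45, -9, -17, 17, 6, 19, 8, 32, 44]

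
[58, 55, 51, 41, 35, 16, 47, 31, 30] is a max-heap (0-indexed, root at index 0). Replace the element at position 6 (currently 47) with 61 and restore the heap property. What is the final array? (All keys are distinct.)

[61, 55, 58, 41, 35, 16, 51, 31, 30]

set index 6 from 47 to 61 → [58, 55, 51, 41, 35, 16, 61, 31, 30]
61 > parent 51 at index 2, swap → [58, 55, 61, 41, 35, 16, 51, 31, 30]
61 > parent 58 at index 0, swap → [61, 55, 58, 41, 35, 16, 51, 31, 30]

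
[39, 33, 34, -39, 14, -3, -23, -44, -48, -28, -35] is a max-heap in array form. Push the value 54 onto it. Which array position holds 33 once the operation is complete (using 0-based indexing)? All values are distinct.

append 54 at index 11 → [39, 33, 34, -39, 14, -3, -23, -44, -48, -28, -35, 54]
54 > parent -3 at index 5, swap → [39, 33, 34, -39, 14, 54, -23, -44, -48, -28, -35, -3]
54 > parent 34 at index 2, swap → [39, 33, 54, -39, 14, 34, -23, -44, -48, -28, -35, -3]
54 > parent 39 at index 0, swap → [54, 33, 39, -39, 14, 34, -23, -44, -48, -28, -35, -3]
resulting array: [54, 33, 39, -39, 14, 34, -23, -44, -48, -28, -35, -3]

1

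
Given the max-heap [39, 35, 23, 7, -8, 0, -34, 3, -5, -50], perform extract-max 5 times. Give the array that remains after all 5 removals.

extract-max #1 returns 39:
  remove root 39; move last element -50 to root → [-50, 35, 23, 7, -8, 0, -34, 3, -5]
  -50 vs larger child 35 at index 1, swap → [35, -50, 23, 7, -8, 0, -34, 3, -5]
  -50 vs larger child 7 at index 3, swap → [35, 7, 23, -50, -8, 0, -34, 3, -5]
  -50 vs larger child 3 at index 7, swap → [35, 7, 23, 3, -8, 0, -34, -50, -5]
extract-max #2 returns 35:
  remove root 35; move last element -5 to root → [-5, 7, 23, 3, -8, 0, -34, -50]
  -5 vs larger child 23 at index 2, swap → [23, 7, -5, 3, -8, 0, -34, -50]
  -5 vs larger child 0 at index 5, swap → [23, 7, 0, 3, -8, -5, -34, -50]
extract-max #3 returns 23:
  remove root 23; move last element -50 to root → [-50, 7, 0, 3, -8, -5, -34]
  -50 vs larger child 7 at index 1, swap → [7, -50, 0, 3, -8, -5, -34]
  -50 vs larger child 3 at index 3, swap → [7, 3, 0, -50, -8, -5, -34]
extract-max #4 returns 7:
  remove root 7; move last element -34 to root → [-34, 3, 0, -50, -8, -5]
  -34 vs larger child 3 at index 1, swap → [3, -34, 0, -50, -8, -5]
  -34 vs larger child -8 at index 4, swap → [3, -8, 0, -50, -34, -5]
extract-max #5 returns 3:
  remove root 3; move last element -5 to root → [-5, -8, 0, -50, -34]
  -5 vs larger child 0 at index 2, swap → [0, -8, -5, -50, -34]

[0, -8, -5, -50, -34]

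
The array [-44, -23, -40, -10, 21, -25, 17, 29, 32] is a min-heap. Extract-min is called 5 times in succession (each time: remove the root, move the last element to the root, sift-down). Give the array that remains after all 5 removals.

extract-min #1 returns -44:
  remove root -44; move last element 32 to root → [32, -23, -40, -10, 21, -25, 17, 29]
  32 vs smaller child -40 at index 2, swap → [-40, -23, 32, -10, 21, -25, 17, 29]
  32 vs smaller child -25 at index 5, swap → [-40, -23, -25, -10, 21, 32, 17, 29]
extract-min #2 returns -40:
  remove root -40; move last element 29 to root → [29, -23, -25, -10, 21, 32, 17]
  29 vs smaller child -25 at index 2, swap → [-25, -23, 29, -10, 21, 32, 17]
  29 vs smaller child 17 at index 6, swap → [-25, -23, 17, -10, 21, 32, 29]
extract-min #3 returns -25:
  remove root -25; move last element 29 to root → [29, -23, 17, -10, 21, 32]
  29 vs smaller child -23 at index 1, swap → [-23, 29, 17, -10, 21, 32]
  29 vs smaller child -10 at index 3, swap → [-23, -10, 17, 29, 21, 32]
extract-min #4 returns -23:
  remove root -23; move last element 32 to root → [32, -10, 17, 29, 21]
  32 vs smaller child -10 at index 1, swap → [-10, 32, 17, 29, 21]
  32 vs smaller child 21 at index 4, swap → [-10, 21, 17, 29, 32]
extract-min #5 returns -10:
  remove root -10; move last element 32 to root → [32, 21, 17, 29]
  32 vs smaller child 17 at index 2, swap → [17, 21, 32, 29]

[17, 21, 32, 29]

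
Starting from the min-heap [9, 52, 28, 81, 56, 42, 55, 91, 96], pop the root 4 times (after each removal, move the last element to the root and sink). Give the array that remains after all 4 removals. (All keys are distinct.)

extract-min #1 returns 9:
  remove root 9; move last element 96 to root → [96, 52, 28, 81, 56, 42, 55, 91]
  96 vs smaller child 28 at index 2, swap → [28, 52, 96, 81, 56, 42, 55, 91]
  96 vs smaller child 42 at index 5, swap → [28, 52, 42, 81, 56, 96, 55, 91]
extract-min #2 returns 28:
  remove root 28; move last element 91 to root → [91, 52, 42, 81, 56, 96, 55]
  91 vs smaller child 42 at index 2, swap → [42, 52, 91, 81, 56, 96, 55]
  91 vs smaller child 55 at index 6, swap → [42, 52, 55, 81, 56, 96, 91]
extract-min #3 returns 42:
  remove root 42; move last element 91 to root → [91, 52, 55, 81, 56, 96]
  91 vs smaller child 52 at index 1, swap → [52, 91, 55, 81, 56, 96]
  91 vs smaller child 56 at index 4, swap → [52, 56, 55, 81, 91, 96]
extract-min #4 returns 52:
  remove root 52; move last element 96 to root → [96, 56, 55, 81, 91]
  96 vs smaller child 55 at index 2, swap → [55, 56, 96, 81, 91]

[55, 56, 96, 81, 91]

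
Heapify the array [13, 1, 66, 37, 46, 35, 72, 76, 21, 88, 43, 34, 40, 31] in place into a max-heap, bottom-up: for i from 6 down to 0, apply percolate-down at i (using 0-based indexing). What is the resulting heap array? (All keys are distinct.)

[88, 76, 72, 37, 46, 40, 66, 13, 21, 1, 43, 34, 35, 31]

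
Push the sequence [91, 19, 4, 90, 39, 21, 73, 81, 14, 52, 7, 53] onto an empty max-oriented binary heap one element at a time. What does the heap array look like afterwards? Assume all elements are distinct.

Insert 91:
  append 91 at index 0 → [91] (no swap needed)
Insert 19:
  append 19 at index 1 → [91, 19] (no swap needed)
Insert 4:
  append 4 at index 2 → [91, 19, 4] (no swap needed)
Insert 90:
  append 90 at index 3 → [91, 19, 4, 90]
  90 > parent 19 at index 1, swap → [91, 90, 4, 19]
Insert 39:
  append 39 at index 4 → [91, 90, 4, 19, 39] (no swap needed)
Insert 21:
  append 21 at index 5 → [91, 90, 4, 19, 39, 21]
  21 > parent 4 at index 2, swap → [91, 90, 21, 19, 39, 4]
Insert 73:
  append 73 at index 6 → [91, 90, 21, 19, 39, 4, 73]
  73 > parent 21 at index 2, swap → [91, 90, 73, 19, 39, 4, 21]
Insert 81:
  append 81 at index 7 → [91, 90, 73, 19, 39, 4, 21, 81]
  81 > parent 19 at index 3, swap → [91, 90, 73, 81, 39, 4, 21, 19]
Insert 14:
  append 14 at index 8 → [91, 90, 73, 81, 39, 4, 21, 19, 14] (no swap needed)
Insert 52:
  append 52 at index 9 → [91, 90, 73, 81, 39, 4, 21, 19, 14, 52]
  52 > parent 39 at index 4, swap → [91, 90, 73, 81, 52, 4, 21, 19, 14, 39]
Insert 7:
  append 7 at index 10 → [91, 90, 73, 81, 52, 4, 21, 19, 14, 39, 7] (no swap needed)
Insert 53:
  append 53 at index 11 → [91, 90, 73, 81, 52, 4, 21, 19, 14, 39, 7, 53]
  53 > parent 4 at index 5, swap → [91, 90, 73, 81, 52, 53, 21, 19, 14, 39, 7, 4]

[91, 90, 73, 81, 52, 53, 21, 19, 14, 39, 7, 4]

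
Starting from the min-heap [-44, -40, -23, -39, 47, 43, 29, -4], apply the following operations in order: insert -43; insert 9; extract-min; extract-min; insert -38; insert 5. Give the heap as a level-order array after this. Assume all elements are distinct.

insert -43:
  append -43 at index 8 → [-44, -40, -23, -39, 47, 43, 29, -4, -43]
  -43 < parent -39 at index 3, swap → [-44, -40, -23, -43, 47, 43, 29, -4, -39]
  -43 < parent -40 at index 1, swap → [-44, -43, -23, -40, 47, 43, 29, -4, -39]
insert 9:
  append 9 at index 9 → [-44, -43, -23, -40, 47, 43, 29, -4, -39, 9]
  9 < parent 47 at index 4, swap → [-44, -43, -23, -40, 9, 43, 29, -4, -39, 47]
extract-min → returns -44:
  remove root -44; move last element 47 to root → [47, -43, -23, -40, 9, 43, 29, -4, -39]
  47 vs smaller child -43 at index 1, swap → [-43, 47, -23, -40, 9, 43, 29, -4, -39]
  47 vs smaller child -40 at index 3, swap → [-43, -40, -23, 47, 9, 43, 29, -4, -39]
  47 vs smaller child -39 at index 8, swap → [-43, -40, -23, -39, 9, 43, 29, -4, 47]
extract-min → returns -43:
  remove root -43; move last element 47 to root → [47, -40, -23, -39, 9, 43, 29, -4]
  47 vs smaller child -40 at index 1, swap → [-40, 47, -23, -39, 9, 43, 29, -4]
  47 vs smaller child -39 at index 3, swap → [-40, -39, -23, 47, 9, 43, 29, -4]
  47 vs only child -4 at index 7, swap → [-40, -39, -23, -4, 9, 43, 29, 47]
insert -38:
  append -38 at index 8 → [-40, -39, -23, -4, 9, 43, 29, 47, -38]
  -38 < parent -4 at index 3, swap → [-40, -39, -23, -38, 9, 43, 29, 47, -4]
insert 5:
  append 5 at index 9 → [-40, -39, -23, -38, 9, 43, 29, 47, -4, 5]
  5 < parent 9 at index 4, swap → [-40, -39, -23, -38, 5, 43, 29, 47, -4, 9]

[-40, -39, -23, -38, 5, 43, 29, 47, -4, 9]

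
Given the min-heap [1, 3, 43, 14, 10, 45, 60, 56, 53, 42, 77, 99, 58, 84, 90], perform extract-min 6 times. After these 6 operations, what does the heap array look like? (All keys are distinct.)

extract-min #1 returns 1:
  remove root 1; move last element 90 to root → [90, 3, 43, 14, 10, 45, 60, 56, 53, 42, 77, 99, 58, 84]
  90 vs smaller child 3 at index 1, swap → [3, 90, 43, 14, 10, 45, 60, 56, 53, 42, 77, 99, 58, 84]
  90 vs smaller child 10 at index 4, swap → [3, 10, 43, 14, 90, 45, 60, 56, 53, 42, 77, 99, 58, 84]
  90 vs smaller child 42 at index 9, swap → [3, 10, 43, 14, 42, 45, 60, 56, 53, 90, 77, 99, 58, 84]
extract-min #2 returns 3:
  remove root 3; move last element 84 to root → [84, 10, 43, 14, 42, 45, 60, 56, 53, 90, 77, 99, 58]
  84 vs smaller child 10 at index 1, swap → [10, 84, 43, 14, 42, 45, 60, 56, 53, 90, 77, 99, 58]
  84 vs smaller child 14 at index 3, swap → [10, 14, 43, 84, 42, 45, 60, 56, 53, 90, 77, 99, 58]
  84 vs smaller child 53 at index 8, swap → [10, 14, 43, 53, 42, 45, 60, 56, 84, 90, 77, 99, 58]
extract-min #3 returns 10:
  remove root 10; move last element 58 to root → [58, 14, 43, 53, 42, 45, 60, 56, 84, 90, 77, 99]
  58 vs smaller child 14 at index 1, swap → [14, 58, 43, 53, 42, 45, 60, 56, 84, 90, 77, 99]
  58 vs smaller child 42 at index 4, swap → [14, 42, 43, 53, 58, 45, 60, 56, 84, 90, 77, 99]
extract-min #4 returns 14:
  remove root 14; move last element 99 to root → [99, 42, 43, 53, 58, 45, 60, 56, 84, 90, 77]
  99 vs smaller child 42 at index 1, swap → [42, 99, 43, 53, 58, 45, 60, 56, 84, 90, 77]
  99 vs smaller child 53 at index 3, swap → [42, 53, 43, 99, 58, 45, 60, 56, 84, 90, 77]
  99 vs smaller child 56 at index 7, swap → [42, 53, 43, 56, 58, 45, 60, 99, 84, 90, 77]
extract-min #5 returns 42:
  remove root 42; move last element 77 to root → [77, 53, 43, 56, 58, 45, 60, 99, 84, 90]
  77 vs smaller child 43 at index 2, swap → [43, 53, 77, 56, 58, 45, 60, 99, 84, 90]
  77 vs smaller child 45 at index 5, swap → [43, 53, 45, 56, 58, 77, 60, 99, 84, 90]
extract-min #6 returns 43:
  remove root 43; move last element 90 to root → [90, 53, 45, 56, 58, 77, 60, 99, 84]
  90 vs smaller child 45 at index 2, swap → [45, 53, 90, 56, 58, 77, 60, 99, 84]
  90 vs smaller child 60 at index 6, swap → [45, 53, 60, 56, 58, 77, 90, 99, 84]

[45, 53, 60, 56, 58, 77, 90, 99, 84]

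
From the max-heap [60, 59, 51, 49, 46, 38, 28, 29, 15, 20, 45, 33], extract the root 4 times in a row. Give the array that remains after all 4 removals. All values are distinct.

extract-max #1 returns 60:
  remove root 60; move last element 33 to root → [33, 59, 51, 49, 46, 38, 28, 29, 15, 20, 45]
  33 vs larger child 59 at index 1, swap → [59, 33, 51, 49, 46, 38, 28, 29, 15, 20, 45]
  33 vs larger child 49 at index 3, swap → [59, 49, 51, 33, 46, 38, 28, 29, 15, 20, 45]
extract-max #2 returns 59:
  remove root 59; move last element 45 to root → [45, 49, 51, 33, 46, 38, 28, 29, 15, 20]
  45 vs larger child 51 at index 2, swap → [51, 49, 45, 33, 46, 38, 28, 29, 15, 20]
extract-max #3 returns 51:
  remove root 51; move last element 20 to root → [20, 49, 45, 33, 46, 38, 28, 29, 15]
  20 vs larger child 49 at index 1, swap → [49, 20, 45, 33, 46, 38, 28, 29, 15]
  20 vs larger child 46 at index 4, swap → [49, 46, 45, 33, 20, 38, 28, 29, 15]
extract-max #4 returns 49:
  remove root 49; move last element 15 to root → [15, 46, 45, 33, 20, 38, 28, 29]
  15 vs larger child 46 at index 1, swap → [46, 15, 45, 33, 20, 38, 28, 29]
  15 vs larger child 33 at index 3, swap → [46, 33, 45, 15, 20, 38, 28, 29]
  15 vs only child 29 at index 7, swap → [46, 33, 45, 29, 20, 38, 28, 15]

[46, 33, 45, 29, 20, 38, 28, 15]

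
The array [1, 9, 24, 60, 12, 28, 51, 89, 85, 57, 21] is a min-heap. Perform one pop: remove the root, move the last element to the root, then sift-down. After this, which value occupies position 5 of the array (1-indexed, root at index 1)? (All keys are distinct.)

remove root 1; move last element 21 to root → [21, 9, 24, 60, 12, 28, 51, 89, 85, 57]
21 vs smaller child 9 at index 2, swap → [9, 21, 24, 60, 12, 28, 51, 89, 85, 57]
21 vs smaller child 12 at index 5, swap → [9, 12, 24, 60, 21, 28, 51, 89, 85, 57]
resulting array: [9, 12, 24, 60, 21, 28, 51, 89, 85, 57]

21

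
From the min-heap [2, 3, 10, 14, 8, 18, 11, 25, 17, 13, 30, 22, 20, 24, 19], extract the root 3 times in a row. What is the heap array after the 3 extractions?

[10, 13, 11, 14, 19, 18, 20, 25, 17, 24, 30, 22]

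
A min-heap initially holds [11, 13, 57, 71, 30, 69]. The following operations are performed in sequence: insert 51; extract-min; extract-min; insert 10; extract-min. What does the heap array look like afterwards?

insert 51:
  append 51 at index 6 → [11, 13, 57, 71, 30, 69, 51]
  51 < parent 57 at index 2, swap → [11, 13, 51, 71, 30, 69, 57]
extract-min → returns 11:
  remove root 11; move last element 57 to root → [57, 13, 51, 71, 30, 69]
  57 vs smaller child 13 at index 1, swap → [13, 57, 51, 71, 30, 69]
  57 vs smaller child 30 at index 4, swap → [13, 30, 51, 71, 57, 69]
extract-min → returns 13:
  remove root 13; move last element 69 to root → [69, 30, 51, 71, 57]
  69 vs smaller child 30 at index 1, swap → [30, 69, 51, 71, 57]
  69 vs smaller child 57 at index 4, swap → [30, 57, 51, 71, 69]
insert 10:
  append 10 at index 5 → [30, 57, 51, 71, 69, 10]
  10 < parent 51 at index 2, swap → [30, 57, 10, 71, 69, 51]
  10 < parent 30 at index 0, swap → [10, 57, 30, 71, 69, 51]
extract-min → returns 10:
  remove root 10; move last element 51 to root → [51, 57, 30, 71, 69]
  51 vs smaller child 30 at index 2, swap → [30, 57, 51, 71, 69]

[30, 57, 51, 71, 69]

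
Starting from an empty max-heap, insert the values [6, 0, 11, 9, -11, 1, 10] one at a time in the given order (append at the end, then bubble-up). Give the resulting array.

[11, 9, 10, 0, -11, 1, 6]

Insert 6:
  append 6 at index 0 → [6] (no swap needed)
Insert 0:
  append 0 at index 1 → [6, 0] (no swap needed)
Insert 11:
  append 11 at index 2 → [6, 0, 11]
  11 > parent 6 at index 0, swap → [11, 0, 6]
Insert 9:
  append 9 at index 3 → [11, 0, 6, 9]
  9 > parent 0 at index 1, swap → [11, 9, 6, 0]
Insert -11:
  append -11 at index 4 → [11, 9, 6, 0, -11] (no swap needed)
Insert 1:
  append 1 at index 5 → [11, 9, 6, 0, -11, 1] (no swap needed)
Insert 10:
  append 10 at index 6 → [11, 9, 6, 0, -11, 1, 10]
  10 > parent 6 at index 2, swap → [11, 9, 10, 0, -11, 1, 6]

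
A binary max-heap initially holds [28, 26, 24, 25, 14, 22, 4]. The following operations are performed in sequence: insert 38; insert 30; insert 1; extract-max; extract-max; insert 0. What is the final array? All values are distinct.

insert 38:
  append 38 at index 7 → [28, 26, 24, 25, 14, 22, 4, 38]
  38 > parent 25 at index 3, swap → [28, 26, 24, 38, 14, 22, 4, 25]
  38 > parent 26 at index 1, swap → [28, 38, 24, 26, 14, 22, 4, 25]
  38 > parent 28 at index 0, swap → [38, 28, 24, 26, 14, 22, 4, 25]
insert 30:
  append 30 at index 8 → [38, 28, 24, 26, 14, 22, 4, 25, 30]
  30 > parent 26 at index 3, swap → [38, 28, 24, 30, 14, 22, 4, 25, 26]
  30 > parent 28 at index 1, swap → [38, 30, 24, 28, 14, 22, 4, 25, 26]
insert 1:
  append 1 at index 9 → [38, 30, 24, 28, 14, 22, 4, 25, 26, 1] (no swap needed)
extract-max → returns 38:
  remove root 38; move last element 1 to root → [1, 30, 24, 28, 14, 22, 4, 25, 26]
  1 vs larger child 30 at index 1, swap → [30, 1, 24, 28, 14, 22, 4, 25, 26]
  1 vs larger child 28 at index 3, swap → [30, 28, 24, 1, 14, 22, 4, 25, 26]
  1 vs larger child 26 at index 8, swap → [30, 28, 24, 26, 14, 22, 4, 25, 1]
extract-max → returns 30:
  remove root 30; move last element 1 to root → [1, 28, 24, 26, 14, 22, 4, 25]
  1 vs larger child 28 at index 1, swap → [28, 1, 24, 26, 14, 22, 4, 25]
  1 vs larger child 26 at index 3, swap → [28, 26, 24, 1, 14, 22, 4, 25]
  1 vs only child 25 at index 7, swap → [28, 26, 24, 25, 14, 22, 4, 1]
insert 0:
  append 0 at index 8 → [28, 26, 24, 25, 14, 22, 4, 1, 0] (no swap needed)

[28, 26, 24, 25, 14, 22, 4, 1, 0]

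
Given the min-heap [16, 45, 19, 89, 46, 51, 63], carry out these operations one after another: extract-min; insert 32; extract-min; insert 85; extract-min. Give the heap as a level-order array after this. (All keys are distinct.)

extract-min → returns 16:
  remove root 16; move last element 63 to root → [63, 45, 19, 89, 46, 51]
  63 vs smaller child 19 at index 2, swap → [19, 45, 63, 89, 46, 51]
  63 vs only child 51 at index 5, swap → [19, 45, 51, 89, 46, 63]
insert 32:
  append 32 at index 6 → [19, 45, 51, 89, 46, 63, 32]
  32 < parent 51 at index 2, swap → [19, 45, 32, 89, 46, 63, 51]
extract-min → returns 19:
  remove root 19; move last element 51 to root → [51, 45, 32, 89, 46, 63]
  51 vs smaller child 32 at index 2, swap → [32, 45, 51, 89, 46, 63]
insert 85:
  append 85 at index 6 → [32, 45, 51, 89, 46, 63, 85] (no swap needed)
extract-min → returns 32:
  remove root 32; move last element 85 to root → [85, 45, 51, 89, 46, 63]
  85 vs smaller child 45 at index 1, swap → [45, 85, 51, 89, 46, 63]
  85 vs smaller child 46 at index 4, swap → [45, 46, 51, 89, 85, 63]

[45, 46, 51, 89, 85, 63]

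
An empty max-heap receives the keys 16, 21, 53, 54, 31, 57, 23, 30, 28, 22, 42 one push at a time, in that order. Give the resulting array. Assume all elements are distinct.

Insert 16:
  append 16 at index 0 → [16] (no swap needed)
Insert 21:
  append 21 at index 1 → [16, 21]
  21 > parent 16 at index 0, swap → [21, 16]
Insert 53:
  append 53 at index 2 → [21, 16, 53]
  53 > parent 21 at index 0, swap → [53, 16, 21]
Insert 54:
  append 54 at index 3 → [53, 16, 21, 54]
  54 > parent 16 at index 1, swap → [53, 54, 21, 16]
  54 > parent 53 at index 0, swap → [54, 53, 21, 16]
Insert 31:
  append 31 at index 4 → [54, 53, 21, 16, 31] (no swap needed)
Insert 57:
  append 57 at index 5 → [54, 53, 21, 16, 31, 57]
  57 > parent 21 at index 2, swap → [54, 53, 57, 16, 31, 21]
  57 > parent 54 at index 0, swap → [57, 53, 54, 16, 31, 21]
Insert 23:
  append 23 at index 6 → [57, 53, 54, 16, 31, 21, 23] (no swap needed)
Insert 30:
  append 30 at index 7 → [57, 53, 54, 16, 31, 21, 23, 30]
  30 > parent 16 at index 3, swap → [57, 53, 54, 30, 31, 21, 23, 16]
Insert 28:
  append 28 at index 8 → [57, 53, 54, 30, 31, 21, 23, 16, 28] (no swap needed)
Insert 22:
  append 22 at index 9 → [57, 53, 54, 30, 31, 21, 23, 16, 28, 22] (no swap needed)
Insert 42:
  append 42 at index 10 → [57, 53, 54, 30, 31, 21, 23, 16, 28, 22, 42]
  42 > parent 31 at index 4, swap → [57, 53, 54, 30, 42, 21, 23, 16, 28, 22, 31]

[57, 53, 54, 30, 42, 21, 23, 16, 28, 22, 31]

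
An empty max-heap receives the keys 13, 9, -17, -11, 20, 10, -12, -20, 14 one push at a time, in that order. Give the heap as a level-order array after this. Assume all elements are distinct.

Insert 13:
  append 13 at index 0 → [13] (no swap needed)
Insert 9:
  append 9 at index 1 → [13, 9] (no swap needed)
Insert -17:
  append -17 at index 2 → [13, 9, -17] (no swap needed)
Insert -11:
  append -11 at index 3 → [13, 9, -17, -11] (no swap needed)
Insert 20:
  append 20 at index 4 → [13, 9, -17, -11, 20]
  20 > parent 9 at index 1, swap → [13, 20, -17, -11, 9]
  20 > parent 13 at index 0, swap → [20, 13, -17, -11, 9]
Insert 10:
  append 10 at index 5 → [20, 13, -17, -11, 9, 10]
  10 > parent -17 at index 2, swap → [20, 13, 10, -11, 9, -17]
Insert -12:
  append -12 at index 6 → [20, 13, 10, -11, 9, -17, -12] (no swap needed)
Insert -20:
  append -20 at index 7 → [20, 13, 10, -11, 9, -17, -12, -20] (no swap needed)
Insert 14:
  append 14 at index 8 → [20, 13, 10, -11, 9, -17, -12, -20, 14]
  14 > parent -11 at index 3, swap → [20, 13, 10, 14, 9, -17, -12, -20, -11]
  14 > parent 13 at index 1, swap → [20, 14, 10, 13, 9, -17, -12, -20, -11]

[20, 14, 10, 13, 9, -17, -12, -20, -11]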